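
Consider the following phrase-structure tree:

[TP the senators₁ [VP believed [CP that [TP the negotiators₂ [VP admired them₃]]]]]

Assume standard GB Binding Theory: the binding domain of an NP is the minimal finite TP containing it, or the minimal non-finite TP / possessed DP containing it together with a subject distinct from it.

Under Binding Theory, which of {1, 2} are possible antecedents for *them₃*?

*them* is a pronoun, so Principle B applies: it must be free in its binding domain.
Binding domain of *them₃*: the embedded TP, whose subject is the negotiators₂.
*the senators₁* c-commands the pronoun but from outside its binding domain, and is not c-commanded by it → coindexation permitted.
*the negotiators₂* c-commands the pronoun within its binding domain → coindexation would violate Principle B.

{1}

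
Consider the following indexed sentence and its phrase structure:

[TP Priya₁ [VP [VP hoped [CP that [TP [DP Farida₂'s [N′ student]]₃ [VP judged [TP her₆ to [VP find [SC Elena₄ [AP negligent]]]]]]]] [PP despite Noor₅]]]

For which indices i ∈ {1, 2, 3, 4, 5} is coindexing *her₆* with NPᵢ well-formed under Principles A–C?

{1, 2, 5}

*her* is a pronoun, so Principle B applies: it must be free in its binding domain.
Binding domain of *her₆*: the embedded TP, whose subject is [Farida₂'s student]₃.
*Priya₁* c-commands the pronoun but from outside its binding domain, and is not c-commanded by it → coindexation permitted.
*Farida₂* and the pronoun do not c-command one another → neither Principle B nor Principle C is at stake; coindexation permitted.
*[Farida₂'s student]₃* c-commands the pronoun within its binding domain → coindexation would violate Principle B.
*Elena₄*: the pronoun c-commands this R-expression → coindexation would violate Principle C on *Elena₄*.
*Noor₅* and the pronoun do not c-command one another → neither Principle B nor Principle C is at stake; coindexation permitted.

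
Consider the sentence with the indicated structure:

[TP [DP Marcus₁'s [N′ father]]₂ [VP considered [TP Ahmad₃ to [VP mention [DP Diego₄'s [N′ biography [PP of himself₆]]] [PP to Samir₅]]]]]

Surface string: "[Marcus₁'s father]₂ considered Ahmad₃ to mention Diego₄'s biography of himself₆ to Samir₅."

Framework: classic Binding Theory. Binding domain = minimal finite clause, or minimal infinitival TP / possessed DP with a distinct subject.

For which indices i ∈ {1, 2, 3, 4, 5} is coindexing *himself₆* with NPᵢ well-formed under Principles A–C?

*himself* is an anaphor, so Principle A applies: it must be bound in its binding domain.
Binding domain of *himself₆*: the possessed DP, whose subject is Diego₄.
*Marcus₁* does not c-command the anaphor → cannot bind it.
*[Marcus₁'s father]₂* c-commands the anaphor but is outside its binding domain → cannot satisfy Principle A.
*Ahmad₃* c-commands the anaphor but is outside its binding domain → cannot satisfy Principle A.
*Diego₄* c-commands the anaphor within its binding domain → licit binder.
*Samir₅* does not c-command the anaphor → cannot bind it.

{4}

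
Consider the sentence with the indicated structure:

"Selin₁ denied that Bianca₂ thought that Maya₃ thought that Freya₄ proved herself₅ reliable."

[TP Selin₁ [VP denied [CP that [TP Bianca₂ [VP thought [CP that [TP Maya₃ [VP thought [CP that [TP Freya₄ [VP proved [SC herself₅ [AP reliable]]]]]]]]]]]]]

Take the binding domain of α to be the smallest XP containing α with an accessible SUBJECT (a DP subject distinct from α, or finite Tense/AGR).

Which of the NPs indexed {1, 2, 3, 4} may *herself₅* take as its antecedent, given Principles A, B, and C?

{4}

*herself* is an anaphor, so Principle A applies: it must be bound in its binding domain.
Binding domain of *herself₅*: the embedded TP, whose subject is Freya₄.
*Selin₁* c-commands the anaphor but is outside its binding domain → cannot satisfy Principle A.
*Bianca₂* c-commands the anaphor but is outside its binding domain → cannot satisfy Principle A.
*Maya₃* c-commands the anaphor but is outside its binding domain → cannot satisfy Principle A.
*Freya₄* c-commands the anaphor within its binding domain → licit binder.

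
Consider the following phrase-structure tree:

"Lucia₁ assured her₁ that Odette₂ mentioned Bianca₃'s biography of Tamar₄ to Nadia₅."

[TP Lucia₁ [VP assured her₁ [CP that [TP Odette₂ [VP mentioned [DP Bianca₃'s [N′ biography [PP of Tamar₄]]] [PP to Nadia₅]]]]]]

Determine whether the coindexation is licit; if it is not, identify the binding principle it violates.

Principle B

The two coindexed NPs are *Lucia₁* and *her₁*.
*her₁* is a pronoun. Its binding domain is the matrix TP, whose subject is Lucia₁.
*Lucia₁* c-commands it within that domain and carries the same index.
The pronoun is locally bound → Principle B violation.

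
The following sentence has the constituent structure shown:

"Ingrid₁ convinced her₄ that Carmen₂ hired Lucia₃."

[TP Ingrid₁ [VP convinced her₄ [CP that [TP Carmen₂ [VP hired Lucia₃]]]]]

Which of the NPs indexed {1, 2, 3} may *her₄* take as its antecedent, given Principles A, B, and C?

*her* is a pronoun, so Principle B applies: it must be free in its binding domain.
Binding domain of *her₄*: the matrix TP, whose subject is Ingrid₁.
*Ingrid₁* c-commands the pronoun within its binding domain → coindexation would violate Principle B.
*Carmen₂*: the pronoun c-commands this R-expression → coindexation would violate Principle C on *Carmen₂*.
*Lucia₃*: the pronoun c-commands this R-expression → coindexation would violate Principle C on *Lucia₃*.

none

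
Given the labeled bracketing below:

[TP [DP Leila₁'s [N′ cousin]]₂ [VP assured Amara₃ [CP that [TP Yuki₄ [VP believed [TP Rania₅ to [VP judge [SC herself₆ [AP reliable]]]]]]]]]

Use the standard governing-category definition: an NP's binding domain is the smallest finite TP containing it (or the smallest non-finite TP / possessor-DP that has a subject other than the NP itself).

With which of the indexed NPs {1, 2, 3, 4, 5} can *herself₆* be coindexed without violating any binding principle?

{5}

*herself* is an anaphor, so Principle A applies: it must be bound in its binding domain.
Binding domain of *herself₆*: the embedded TP, whose subject is Rania₅.
*Leila₁* does not c-command the anaphor → cannot bind it.
*[Leila₁'s cousin]₂* c-commands the anaphor but is outside its binding domain → cannot satisfy Principle A.
*Amara₃* c-commands the anaphor but is outside its binding domain → cannot satisfy Principle A.
*Yuki₄* c-commands the anaphor but is outside its binding domain → cannot satisfy Principle A.
*Rania₅* c-commands the anaphor within its binding domain → licit binder.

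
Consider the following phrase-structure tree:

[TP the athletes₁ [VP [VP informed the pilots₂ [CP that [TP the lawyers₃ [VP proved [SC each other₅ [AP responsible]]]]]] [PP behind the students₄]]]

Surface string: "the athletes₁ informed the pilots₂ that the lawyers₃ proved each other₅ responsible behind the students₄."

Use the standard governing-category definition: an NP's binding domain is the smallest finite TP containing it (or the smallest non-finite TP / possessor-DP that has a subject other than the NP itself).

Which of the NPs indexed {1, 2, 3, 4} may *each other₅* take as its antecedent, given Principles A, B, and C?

{3}

*each other* is an anaphor, so Principle A applies: it must be bound in its binding domain.
Binding domain of *each other₅*: the embedded TP, whose subject is the lawyers₃.
*the athletes₁* c-commands the anaphor but is outside its binding domain → cannot satisfy Principle A.
*the pilots₂* c-commands the anaphor but is outside its binding domain → cannot satisfy Principle A.
*the lawyers₃* c-commands the anaphor within its binding domain → licit binder.
*the students₄* does not c-command the anaphor → cannot bind it.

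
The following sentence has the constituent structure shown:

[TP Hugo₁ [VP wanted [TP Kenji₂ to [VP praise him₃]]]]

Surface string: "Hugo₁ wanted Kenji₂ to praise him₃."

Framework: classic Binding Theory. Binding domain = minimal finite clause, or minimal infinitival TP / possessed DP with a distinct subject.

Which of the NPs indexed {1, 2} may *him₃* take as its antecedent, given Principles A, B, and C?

{1}

*him* is a pronoun, so Principle B applies: it must be free in its binding domain.
Binding domain of *him₃*: the embedded TP, whose subject is Kenji₂.
*Hugo₁* c-commands the pronoun but from outside its binding domain, and is not c-commanded by it → coindexation permitted.
*Kenji₂* c-commands the pronoun within its binding domain → coindexation would violate Principle B.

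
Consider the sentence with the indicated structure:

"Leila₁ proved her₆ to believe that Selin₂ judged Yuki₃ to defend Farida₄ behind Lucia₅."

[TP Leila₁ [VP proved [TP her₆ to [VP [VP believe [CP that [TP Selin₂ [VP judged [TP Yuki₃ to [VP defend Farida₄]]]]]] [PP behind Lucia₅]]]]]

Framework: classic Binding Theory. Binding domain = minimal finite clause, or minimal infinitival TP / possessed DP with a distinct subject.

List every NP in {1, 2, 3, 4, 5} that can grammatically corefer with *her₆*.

none

*her* is a pronoun, so Principle B applies: it must be free in its binding domain.
Binding domain of *her₆*: the matrix TP, whose subject is Leila₁.
*Leila₁* c-commands the pronoun within its binding domain → coindexation would violate Principle B.
*Selin₂*: the pronoun c-commands this R-expression → coindexation would violate Principle C on *Selin₂*.
*Yuki₃*: the pronoun c-commands this R-expression → coindexation would violate Principle C on *Yuki₃*.
*Farida₄*: the pronoun c-commands this R-expression → coindexation would violate Principle C on *Farida₄*.
*Lucia₅*: the pronoun c-commands this R-expression → coindexation would violate Principle C on *Lucia₅*.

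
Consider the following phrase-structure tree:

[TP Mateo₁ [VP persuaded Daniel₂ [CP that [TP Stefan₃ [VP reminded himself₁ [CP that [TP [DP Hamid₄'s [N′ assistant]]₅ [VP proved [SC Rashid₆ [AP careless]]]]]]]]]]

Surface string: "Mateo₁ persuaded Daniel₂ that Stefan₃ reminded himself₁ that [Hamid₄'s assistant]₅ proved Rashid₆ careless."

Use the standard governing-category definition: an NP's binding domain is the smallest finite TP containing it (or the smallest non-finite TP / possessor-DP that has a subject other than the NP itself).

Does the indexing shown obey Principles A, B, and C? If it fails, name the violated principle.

The two coindexed NPs are *Mateo₁* and *himself₁*.
*himself₁* is an anaphor. Principle A requires it to be bound within its binding domain — the embedded TP, whose subject is Stefan₃.
Within that domain it is c-commanded by *Stefan₃*, which does not share its index.
*Mateo₁* does c-command the anaphor, but from outside its binding domain.
The anaphor is unbound in its domain → Principle A violation.

Principle A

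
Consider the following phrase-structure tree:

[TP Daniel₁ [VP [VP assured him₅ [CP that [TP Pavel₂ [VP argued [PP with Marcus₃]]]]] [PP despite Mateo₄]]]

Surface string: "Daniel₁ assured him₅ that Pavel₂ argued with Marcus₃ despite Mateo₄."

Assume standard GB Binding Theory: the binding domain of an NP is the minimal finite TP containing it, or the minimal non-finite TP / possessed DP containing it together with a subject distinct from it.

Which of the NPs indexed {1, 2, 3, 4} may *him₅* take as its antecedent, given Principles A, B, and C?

{4}

*him* is a pronoun, so Principle B applies: it must be free in its binding domain.
Binding domain of *him₅*: the matrix TP, whose subject is Daniel₁.
*Daniel₁* c-commands the pronoun within its binding domain → coindexation would violate Principle B.
*Pavel₂*: the pronoun c-commands this R-expression → coindexation would violate Principle C on *Pavel₂*.
*Marcus₃*: the pronoun c-commands this R-expression → coindexation would violate Principle C on *Marcus₃*.
*Mateo₄* and the pronoun do not c-command one another → neither Principle B nor Principle C is at stake; coindexation permitted.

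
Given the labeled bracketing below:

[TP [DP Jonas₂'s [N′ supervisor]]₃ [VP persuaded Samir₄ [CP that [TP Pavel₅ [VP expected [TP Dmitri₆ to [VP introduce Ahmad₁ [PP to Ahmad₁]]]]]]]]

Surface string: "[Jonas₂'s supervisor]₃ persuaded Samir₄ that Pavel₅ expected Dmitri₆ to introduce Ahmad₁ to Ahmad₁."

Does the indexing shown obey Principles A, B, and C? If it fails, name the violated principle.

The two coindexed NPs are *Ahmad₁* (the higher occurrence) and *Ahmad₁* (the lower occurrence).
*Ahmad₁* (the lower occurrence) is an R-expression. Principle C requires it to be free everywhere.
*Ahmad₁* (the higher occurrence) c-commands it and carries the same index.
The R-expression is bound → Principle C violation.

Principle C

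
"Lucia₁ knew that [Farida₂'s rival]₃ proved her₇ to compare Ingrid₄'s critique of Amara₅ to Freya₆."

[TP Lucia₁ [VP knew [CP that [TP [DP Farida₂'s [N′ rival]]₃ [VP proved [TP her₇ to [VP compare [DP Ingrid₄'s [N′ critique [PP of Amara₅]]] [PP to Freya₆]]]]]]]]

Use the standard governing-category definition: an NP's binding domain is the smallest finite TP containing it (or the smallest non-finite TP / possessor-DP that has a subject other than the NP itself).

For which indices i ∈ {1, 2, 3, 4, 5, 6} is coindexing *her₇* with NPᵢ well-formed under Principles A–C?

*her* is a pronoun, so Principle B applies: it must be free in its binding domain.
Binding domain of *her₇*: the embedded TP, whose subject is [Farida₂'s rival]₃.
*Lucia₁* c-commands the pronoun but from outside its binding domain, and is not c-commanded by it → coindexation permitted.
*Farida₂* and the pronoun do not c-command one another → neither Principle B nor Principle C is at stake; coindexation permitted.
*[Farida₂'s rival]₃* c-commands the pronoun within its binding domain → coindexation would violate Principle B.
*Ingrid₄*: the pronoun c-commands this R-expression → coindexation would violate Principle C on *Ingrid₄*.
*Amara₅*: the pronoun c-commands this R-expression → coindexation would violate Principle C on *Amara₅*.
*Freya₆*: the pronoun c-commands this R-expression → coindexation would violate Principle C on *Freya₆*.

{1, 2}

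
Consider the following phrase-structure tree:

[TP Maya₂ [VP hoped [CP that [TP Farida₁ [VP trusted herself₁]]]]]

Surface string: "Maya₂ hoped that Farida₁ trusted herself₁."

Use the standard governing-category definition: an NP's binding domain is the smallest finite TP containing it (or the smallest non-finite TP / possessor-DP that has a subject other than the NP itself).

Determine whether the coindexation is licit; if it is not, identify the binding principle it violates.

The two coindexed NPs are *Farida₁* and *herself₁*.
*herself₁* is an anaphor; its binding domain is the embedded TP, whose subject is Farida₁. *Farida₁* c-commands it within that domain and shares its index, so Principle A is satisfied.
*Farida₁* is an R-expression; *herself₁* does not c-command it, and no other NP shares its index, so Principle C is satisfied.
All principles are respected.

grammatical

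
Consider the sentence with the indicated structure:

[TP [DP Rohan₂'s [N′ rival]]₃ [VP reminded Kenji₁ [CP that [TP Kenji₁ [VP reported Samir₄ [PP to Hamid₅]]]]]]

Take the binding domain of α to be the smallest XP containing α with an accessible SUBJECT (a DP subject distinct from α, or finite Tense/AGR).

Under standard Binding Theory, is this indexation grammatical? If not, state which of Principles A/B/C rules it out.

Principle C

The two coindexed NPs are *Kenji₁* (the higher occurrence) and *Kenji₁* (the lower occurrence).
*Kenji₁* (the lower occurrence) is an R-expression. Principle C requires it to be free everywhere.
*Kenji₁* (the higher occurrence) c-commands it and carries the same index.
The R-expression is bound → Principle C violation.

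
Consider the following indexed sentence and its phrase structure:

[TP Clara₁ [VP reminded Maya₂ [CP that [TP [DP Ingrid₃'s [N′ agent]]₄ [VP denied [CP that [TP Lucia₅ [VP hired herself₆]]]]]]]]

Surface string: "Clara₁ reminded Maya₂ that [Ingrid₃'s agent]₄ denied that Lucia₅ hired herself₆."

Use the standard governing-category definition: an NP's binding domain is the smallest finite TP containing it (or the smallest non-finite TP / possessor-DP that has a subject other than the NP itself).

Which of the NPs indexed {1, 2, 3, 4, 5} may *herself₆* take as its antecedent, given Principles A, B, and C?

{5}

*herself* is an anaphor, so Principle A applies: it must be bound in its binding domain.
Binding domain of *herself₆*: the embedded TP, whose subject is Lucia₅.
*Clara₁* c-commands the anaphor but is outside its binding domain → cannot satisfy Principle A.
*Maya₂* c-commands the anaphor but is outside its binding domain → cannot satisfy Principle A.
*Ingrid₃* does not c-command the anaphor → cannot bind it.
*[Ingrid₃'s agent]₄* c-commands the anaphor but is outside its binding domain → cannot satisfy Principle A.
*Lucia₅* c-commands the anaphor within its binding domain → licit binder.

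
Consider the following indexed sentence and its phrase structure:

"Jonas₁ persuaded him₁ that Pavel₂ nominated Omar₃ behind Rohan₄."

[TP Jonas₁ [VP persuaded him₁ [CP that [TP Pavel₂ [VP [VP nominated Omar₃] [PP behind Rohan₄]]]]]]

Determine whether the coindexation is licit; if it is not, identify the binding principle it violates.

The two coindexed NPs are *Jonas₁* and *him₁*.
*him₁* is a pronoun. Its binding domain is the matrix TP, whose subject is Jonas₁.
*Jonas₁* c-commands it within that domain and carries the same index.
The pronoun is locally bound → Principle B violation.

Principle B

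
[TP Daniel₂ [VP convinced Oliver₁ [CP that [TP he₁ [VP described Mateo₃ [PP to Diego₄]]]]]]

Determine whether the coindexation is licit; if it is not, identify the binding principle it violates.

grammatical

The two coindexed NPs are *Oliver₁* and *he₁*.
*he₁* is a pronoun; nothing c-commands it within its binding domain (the embedded TP.), so Principle B holds trivially.
*Oliver₁* is an R-expression; *he₁* does not c-command it, and no other NP shares its index, so Principle C is satisfied.
All principles are respected.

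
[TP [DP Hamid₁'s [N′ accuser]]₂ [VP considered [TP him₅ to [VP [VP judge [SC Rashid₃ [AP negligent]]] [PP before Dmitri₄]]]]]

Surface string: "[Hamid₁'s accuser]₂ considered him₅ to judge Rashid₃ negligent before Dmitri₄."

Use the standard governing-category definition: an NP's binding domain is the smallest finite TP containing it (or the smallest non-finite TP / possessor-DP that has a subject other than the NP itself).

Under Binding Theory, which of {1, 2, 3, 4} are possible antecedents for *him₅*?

{1}

*him* is a pronoun, so Principle B applies: it must be free in its binding domain.
Binding domain of *him₅*: the matrix TP, whose subject is [Hamid₁'s accuser]₂.
*Hamid₁* and the pronoun do not c-command one another → neither Principle B nor Principle C is at stake; coindexation permitted.
*[Hamid₁'s accuser]₂* c-commands the pronoun within its binding domain → coindexation would violate Principle B.
*Rashid₃*: the pronoun c-commands this R-expression → coindexation would violate Principle C on *Rashid₃*.
*Dmitri₄*: the pronoun c-commands this R-expression → coindexation would violate Principle C on *Dmitri₄*.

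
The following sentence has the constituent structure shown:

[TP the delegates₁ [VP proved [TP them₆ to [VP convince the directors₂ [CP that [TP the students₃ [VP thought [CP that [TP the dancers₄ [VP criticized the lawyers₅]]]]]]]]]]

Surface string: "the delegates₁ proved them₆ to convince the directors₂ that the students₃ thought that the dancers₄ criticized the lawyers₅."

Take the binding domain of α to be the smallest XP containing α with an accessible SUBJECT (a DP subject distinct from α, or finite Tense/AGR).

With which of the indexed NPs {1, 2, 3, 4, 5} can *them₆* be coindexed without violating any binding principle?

*them* is a pronoun, so Principle B applies: it must be free in its binding domain.
Binding domain of *them₆*: the matrix TP, whose subject is the delegates₁.
*the delegates₁* c-commands the pronoun within its binding domain → coindexation would violate Principle B.
*the directors₂*: the pronoun c-commands this R-expression → coindexation would violate Principle C on *the directors₂*.
*the students₃*: the pronoun c-commands this R-expression → coindexation would violate Principle C on *the students₃*.
*the dancers₄*: the pronoun c-commands this R-expression → coindexation would violate Principle C on *the dancers₄*.
*the lawyers₅*: the pronoun c-commands this R-expression → coindexation would violate Principle C on *the lawyers₅*.

none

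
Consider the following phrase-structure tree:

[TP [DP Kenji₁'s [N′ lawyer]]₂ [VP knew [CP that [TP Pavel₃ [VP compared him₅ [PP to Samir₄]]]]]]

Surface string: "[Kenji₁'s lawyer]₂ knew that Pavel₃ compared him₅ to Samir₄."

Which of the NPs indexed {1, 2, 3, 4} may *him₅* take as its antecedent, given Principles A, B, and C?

{1, 2}

*him* is a pronoun, so Principle B applies: it must be free in its binding domain.
Binding domain of *him₅*: the embedded TP, whose subject is Pavel₃.
*Kenji₁* and the pronoun do not c-command one another → neither Principle B nor Principle C is at stake; coindexation permitted.
*[Kenji₁'s lawyer]₂* c-commands the pronoun but from outside its binding domain, and is not c-commanded by it → coindexation permitted.
*Pavel₃* c-commands the pronoun within its binding domain → coindexation would violate Principle B.
*Samir₄*: the pronoun c-commands this R-expression → coindexation would violate Principle C on *Samir₄*.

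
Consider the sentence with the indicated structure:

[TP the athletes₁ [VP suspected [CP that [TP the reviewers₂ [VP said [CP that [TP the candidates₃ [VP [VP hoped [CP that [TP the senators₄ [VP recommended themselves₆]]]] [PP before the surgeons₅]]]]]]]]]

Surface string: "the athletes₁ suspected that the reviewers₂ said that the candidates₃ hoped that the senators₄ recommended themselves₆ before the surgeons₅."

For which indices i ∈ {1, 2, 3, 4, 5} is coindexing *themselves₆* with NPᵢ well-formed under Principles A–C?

*themselves* is an anaphor, so Principle A applies: it must be bound in its binding domain.
Binding domain of *themselves₆*: the embedded TP, whose subject is the senators₄.
*the athletes₁* c-commands the anaphor but is outside its binding domain → cannot satisfy Principle A.
*the reviewers₂* c-commands the anaphor but is outside its binding domain → cannot satisfy Principle A.
*the candidates₃* c-commands the anaphor but is outside its binding domain → cannot satisfy Principle A.
*the senators₄* c-commands the anaphor within its binding domain → licit binder.
*the surgeons₅* does not c-command the anaphor → cannot bind it.

{4}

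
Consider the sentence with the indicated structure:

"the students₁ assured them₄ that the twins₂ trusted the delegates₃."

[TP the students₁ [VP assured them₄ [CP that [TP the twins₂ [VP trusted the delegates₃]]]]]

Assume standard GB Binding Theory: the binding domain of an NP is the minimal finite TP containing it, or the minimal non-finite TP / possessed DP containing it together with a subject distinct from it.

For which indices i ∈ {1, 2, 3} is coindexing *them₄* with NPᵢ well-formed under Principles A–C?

none

*them* is a pronoun, so Principle B applies: it must be free in its binding domain.
Binding domain of *them₄*: the matrix TP, whose subject is the students₁.
*the students₁* c-commands the pronoun within its binding domain → coindexation would violate Principle B.
*the twins₂*: the pronoun c-commands this R-expression → coindexation would violate Principle C on *the twins₂*.
*the delegates₃*: the pronoun c-commands this R-expression → coindexation would violate Principle C on *the delegates₃*.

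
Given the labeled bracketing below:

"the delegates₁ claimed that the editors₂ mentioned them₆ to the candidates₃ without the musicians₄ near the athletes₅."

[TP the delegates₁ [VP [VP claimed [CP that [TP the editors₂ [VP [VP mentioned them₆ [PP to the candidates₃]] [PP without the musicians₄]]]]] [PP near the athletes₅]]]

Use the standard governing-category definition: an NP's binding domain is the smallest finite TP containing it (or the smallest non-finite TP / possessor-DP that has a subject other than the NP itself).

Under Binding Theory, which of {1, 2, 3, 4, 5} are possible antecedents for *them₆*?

{1, 4, 5}

*them* is a pronoun, so Principle B applies: it must be free in its binding domain.
Binding domain of *them₆*: the embedded TP, whose subject is the editors₂.
*the delegates₁* c-commands the pronoun but from outside its binding domain, and is not c-commanded by it → coindexation permitted.
*the editors₂* c-commands the pronoun within its binding domain → coindexation would violate Principle B.
*the candidates₃*: the pronoun c-commands this R-expression → coindexation would violate Principle C on *the candidates₃*.
*the musicians₄* and the pronoun do not c-command one another → neither Principle B nor Principle C is at stake; coindexation permitted.
*the athletes₅* and the pronoun do not c-command one another → neither Principle B nor Principle C is at stake; coindexation permitted.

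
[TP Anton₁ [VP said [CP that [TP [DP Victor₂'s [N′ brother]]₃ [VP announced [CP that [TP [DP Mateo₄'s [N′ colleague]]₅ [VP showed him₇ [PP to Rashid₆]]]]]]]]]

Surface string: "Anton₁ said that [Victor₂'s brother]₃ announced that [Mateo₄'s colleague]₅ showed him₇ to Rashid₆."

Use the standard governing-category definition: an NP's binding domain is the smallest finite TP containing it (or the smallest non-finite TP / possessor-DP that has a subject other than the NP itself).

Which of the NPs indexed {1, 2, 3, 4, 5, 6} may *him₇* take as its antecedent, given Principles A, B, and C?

*him* is a pronoun, so Principle B applies: it must be free in its binding domain.
Binding domain of *him₇*: the embedded TP, whose subject is [Mateo₄'s colleague]₅.
*Anton₁* c-commands the pronoun but from outside its binding domain, and is not c-commanded by it → coindexation permitted.
*Victor₂* and the pronoun do not c-command one another → neither Principle B nor Principle C is at stake; coindexation permitted.
*[Victor₂'s brother]₃* c-commands the pronoun but from outside its binding domain, and is not c-commanded by it → coindexation permitted.
*Mateo₄* and the pronoun do not c-command one another → neither Principle B nor Principle C is at stake; coindexation permitted.
*[Mateo₄'s colleague]₅* c-commands the pronoun within its binding domain → coindexation would violate Principle B.
*Rashid₆*: the pronoun c-commands this R-expression → coindexation would violate Principle C on *Rashid₆*.

{1, 2, 3, 4}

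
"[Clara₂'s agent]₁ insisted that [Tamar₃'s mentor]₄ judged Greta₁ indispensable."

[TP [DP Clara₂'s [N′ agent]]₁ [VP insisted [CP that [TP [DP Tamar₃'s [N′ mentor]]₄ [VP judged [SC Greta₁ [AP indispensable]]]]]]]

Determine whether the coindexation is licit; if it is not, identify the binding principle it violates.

The two coindexed NPs are *[Clara₂'s agent]₁* and *Greta₁*.
*Greta₁* is an R-expression. Principle C requires it to be free everywhere.
*[Clara₂'s agent]₁* c-commands it and carries the same index.
The R-expression is bound → Principle C violation.

Principle C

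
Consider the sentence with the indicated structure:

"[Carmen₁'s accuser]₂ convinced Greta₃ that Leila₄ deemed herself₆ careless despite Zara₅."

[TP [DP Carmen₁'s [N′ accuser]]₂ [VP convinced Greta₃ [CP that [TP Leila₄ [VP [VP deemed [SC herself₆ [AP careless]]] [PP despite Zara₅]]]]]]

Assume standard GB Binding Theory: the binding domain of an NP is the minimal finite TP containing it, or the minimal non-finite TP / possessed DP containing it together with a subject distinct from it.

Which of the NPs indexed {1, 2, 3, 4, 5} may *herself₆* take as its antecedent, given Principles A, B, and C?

*herself* is an anaphor, so Principle A applies: it must be bound in its binding domain.
Binding domain of *herself₆*: the embedded TP, whose subject is Leila₄.
*Carmen₁* does not c-command the anaphor → cannot bind it.
*[Carmen₁'s accuser]₂* c-commands the anaphor but is outside its binding domain → cannot satisfy Principle A.
*Greta₃* c-commands the anaphor but is outside its binding domain → cannot satisfy Principle A.
*Leila₄* c-commands the anaphor within its binding domain → licit binder.
*Zara₅* does not c-command the anaphor → cannot bind it.

{4}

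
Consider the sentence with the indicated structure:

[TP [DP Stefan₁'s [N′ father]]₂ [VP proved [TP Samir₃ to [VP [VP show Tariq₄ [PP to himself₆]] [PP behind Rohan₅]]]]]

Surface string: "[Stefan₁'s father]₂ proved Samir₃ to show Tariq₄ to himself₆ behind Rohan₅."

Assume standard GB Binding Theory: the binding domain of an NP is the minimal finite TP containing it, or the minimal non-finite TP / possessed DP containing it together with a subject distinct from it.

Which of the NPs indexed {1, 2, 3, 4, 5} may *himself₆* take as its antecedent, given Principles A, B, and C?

{3, 4}

*himself* is an anaphor, so Principle A applies: it must be bound in its binding domain.
Binding domain of *himself₆*: the embedded TP, whose subject is Samir₃.
*Stefan₁* does not c-command the anaphor → cannot bind it.
*[Stefan₁'s father]₂* c-commands the anaphor but is outside its binding domain → cannot satisfy Principle A.
*Samir₃* c-commands the anaphor within its binding domain → licit binder.
*Tariq₄* c-commands the anaphor within its binding domain → licit binder.
*Rohan₅* does not c-command the anaphor → cannot bind it.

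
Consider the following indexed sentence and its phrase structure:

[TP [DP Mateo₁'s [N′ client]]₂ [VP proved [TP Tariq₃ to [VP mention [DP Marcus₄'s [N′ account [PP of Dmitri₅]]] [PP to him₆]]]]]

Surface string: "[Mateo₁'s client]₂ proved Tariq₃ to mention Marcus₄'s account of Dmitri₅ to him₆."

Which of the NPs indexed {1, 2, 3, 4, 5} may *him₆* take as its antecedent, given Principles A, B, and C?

{1, 2, 4, 5}

*him* is a pronoun, so Principle B applies: it must be free in its binding domain.
Binding domain of *him₆*: the embedded TP, whose subject is Tariq₃.
*Mateo₁* and the pronoun do not c-command one another → neither Principle B nor Principle C is at stake; coindexation permitted.
*[Mateo₁'s client]₂* c-commands the pronoun but from outside its binding domain, and is not c-commanded by it → coindexation permitted.
*Tariq₃* c-commands the pronoun within its binding domain → coindexation would violate Principle B.
*Marcus₄* and the pronoun do not c-command one another → neither Principle B nor Principle C is at stake; coindexation permitted.
*Dmitri₅* and the pronoun do not c-command one another → neither Principle B nor Principle C is at stake; coindexation permitted.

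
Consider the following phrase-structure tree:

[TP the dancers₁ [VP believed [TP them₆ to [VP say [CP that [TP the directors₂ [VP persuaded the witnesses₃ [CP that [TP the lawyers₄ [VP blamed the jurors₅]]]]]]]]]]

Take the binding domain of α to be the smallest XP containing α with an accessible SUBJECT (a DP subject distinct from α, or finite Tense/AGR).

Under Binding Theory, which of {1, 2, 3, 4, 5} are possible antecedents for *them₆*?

*them* is a pronoun, so Principle B applies: it must be free in its binding domain.
Binding domain of *them₆*: the matrix TP, whose subject is the dancers₁.
*the dancers₁* c-commands the pronoun within its binding domain → coindexation would violate Principle B.
*the directors₂*: the pronoun c-commands this R-expression → coindexation would violate Principle C on *the directors₂*.
*the witnesses₃*: the pronoun c-commands this R-expression → coindexation would violate Principle C on *the witnesses₃*.
*the lawyers₄*: the pronoun c-commands this R-expression → coindexation would violate Principle C on *the lawyers₄*.
*the jurors₅*: the pronoun c-commands this R-expression → coindexation would violate Principle C on *the jurors₅*.

none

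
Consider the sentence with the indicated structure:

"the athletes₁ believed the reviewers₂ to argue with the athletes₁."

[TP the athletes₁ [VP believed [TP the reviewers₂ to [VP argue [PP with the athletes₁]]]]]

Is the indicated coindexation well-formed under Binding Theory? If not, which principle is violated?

The two coindexed NPs are *the athletes₁* (the higher occurrence) and *the athletes₁* (the lower occurrence).
*the athletes₁* (the lower occurrence) is an R-expression. Principle C requires it to be free everywhere.
*the athletes₁* (the higher occurrence) c-commands it and carries the same index.
The R-expression is bound → Principle C violation.

Principle C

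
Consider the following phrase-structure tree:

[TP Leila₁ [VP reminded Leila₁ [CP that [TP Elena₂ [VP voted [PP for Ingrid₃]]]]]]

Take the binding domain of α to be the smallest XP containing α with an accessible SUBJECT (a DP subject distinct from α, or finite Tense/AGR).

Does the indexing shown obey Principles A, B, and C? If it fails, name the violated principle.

Principle C

The two coindexed NPs are *Leila₁* (the lower occurrence) and *Leila₁* (the higher occurrence).
*Leila₁* (the lower occurrence) is an R-expression. Principle C requires it to be free everywhere.
*Leila₁* (the higher occurrence) c-commands it and carries the same index.
The R-expression is bound → Principle C violation.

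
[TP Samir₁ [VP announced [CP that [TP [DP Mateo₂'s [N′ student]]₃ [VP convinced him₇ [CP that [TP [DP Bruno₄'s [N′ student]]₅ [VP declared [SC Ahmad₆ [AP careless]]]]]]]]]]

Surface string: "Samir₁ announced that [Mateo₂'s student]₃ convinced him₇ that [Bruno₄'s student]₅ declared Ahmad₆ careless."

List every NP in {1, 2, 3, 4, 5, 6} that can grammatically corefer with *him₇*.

{1, 2}

*him* is a pronoun, so Principle B applies: it must be free in its binding domain.
Binding domain of *him₇*: the embedded TP, whose subject is [Mateo₂'s student]₃.
*Samir₁* c-commands the pronoun but from outside its binding domain, and is not c-commanded by it → coindexation permitted.
*Mateo₂* and the pronoun do not c-command one another → neither Principle B nor Principle C is at stake; coindexation permitted.
*[Mateo₂'s student]₃* c-commands the pronoun within its binding domain → coindexation would violate Principle B.
*Bruno₄*: the pronoun c-commands this R-expression → coindexation would violate Principle C on *Bruno₄*.
*[Bruno₄'s student]₅*: the pronoun c-commands this R-expression → coindexation would violate Principle C on *[Bruno₄'s student]₅*.
*Ahmad₆*: the pronoun c-commands this R-expression → coindexation would violate Principle C on *Ahmad₆*.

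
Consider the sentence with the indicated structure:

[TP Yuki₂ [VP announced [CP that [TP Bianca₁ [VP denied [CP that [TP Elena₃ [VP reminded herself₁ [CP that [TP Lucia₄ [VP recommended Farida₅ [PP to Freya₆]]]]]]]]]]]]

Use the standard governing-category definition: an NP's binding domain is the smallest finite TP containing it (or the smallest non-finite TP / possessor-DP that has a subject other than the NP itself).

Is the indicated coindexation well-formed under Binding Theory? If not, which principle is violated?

The two coindexed NPs are *Bianca₁* and *herself₁*.
*herself₁* is an anaphor. Principle A requires it to be bound within its binding domain — the embedded TP, whose subject is Elena₃.
Within that domain it is c-commanded by *Elena₃*, which does not share its index.
*Bianca₁* does c-command the anaphor, but from outside its binding domain.
The anaphor is unbound in its domain → Principle A violation.

Principle A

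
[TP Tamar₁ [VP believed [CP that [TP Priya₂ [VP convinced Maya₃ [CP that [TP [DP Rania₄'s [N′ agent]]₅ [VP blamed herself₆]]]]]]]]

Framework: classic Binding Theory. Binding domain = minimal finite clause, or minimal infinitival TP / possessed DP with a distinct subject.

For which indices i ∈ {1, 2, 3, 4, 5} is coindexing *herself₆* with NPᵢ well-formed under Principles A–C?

{5}

*herself* is an anaphor, so Principle A applies: it must be bound in its binding domain.
Binding domain of *herself₆*: the embedded TP, whose subject is [Rania₄'s agent]₅.
*Tamar₁* c-commands the anaphor but is outside its binding domain → cannot satisfy Principle A.
*Priya₂* c-commands the anaphor but is outside its binding domain → cannot satisfy Principle A.
*Maya₃* c-commands the anaphor but is outside its binding domain → cannot satisfy Principle A.
*Rania₄* does not c-command the anaphor → cannot bind it.
*[Rania₄'s agent]₅* c-commands the anaphor within its binding domain → licit binder.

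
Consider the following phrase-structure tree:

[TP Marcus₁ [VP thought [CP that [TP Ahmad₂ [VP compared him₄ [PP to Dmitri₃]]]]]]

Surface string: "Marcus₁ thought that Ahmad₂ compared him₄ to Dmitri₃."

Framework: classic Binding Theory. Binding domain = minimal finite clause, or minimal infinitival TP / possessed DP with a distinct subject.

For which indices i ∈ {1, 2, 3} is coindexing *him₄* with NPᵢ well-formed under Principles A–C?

*him* is a pronoun, so Principle B applies: it must be free in its binding domain.
Binding domain of *him₄*: the embedded TP, whose subject is Ahmad₂.
*Marcus₁* c-commands the pronoun but from outside its binding domain, and is not c-commanded by it → coindexation permitted.
*Ahmad₂* c-commands the pronoun within its binding domain → coindexation would violate Principle B.
*Dmitri₃*: the pronoun c-commands this R-expression → coindexation would violate Principle C on *Dmitri₃*.

{1}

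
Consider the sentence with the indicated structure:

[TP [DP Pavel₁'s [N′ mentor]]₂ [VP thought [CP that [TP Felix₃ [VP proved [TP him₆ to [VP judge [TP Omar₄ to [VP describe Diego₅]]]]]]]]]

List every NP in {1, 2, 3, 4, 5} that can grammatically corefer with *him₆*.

{1, 2}

*him* is a pronoun, so Principle B applies: it must be free in its binding domain.
Binding domain of *him₆*: the embedded TP, whose subject is Felix₃.
*Pavel₁* and the pronoun do not c-command one another → neither Principle B nor Principle C is at stake; coindexation permitted.
*[Pavel₁'s mentor]₂* c-commands the pronoun but from outside its binding domain, and is not c-commanded by it → coindexation permitted.
*Felix₃* c-commands the pronoun within its binding domain → coindexation would violate Principle B.
*Omar₄*: the pronoun c-commands this R-expression → coindexation would violate Principle C on *Omar₄*.
*Diego₅*: the pronoun c-commands this R-expression → coindexation would violate Principle C on *Diego₅*.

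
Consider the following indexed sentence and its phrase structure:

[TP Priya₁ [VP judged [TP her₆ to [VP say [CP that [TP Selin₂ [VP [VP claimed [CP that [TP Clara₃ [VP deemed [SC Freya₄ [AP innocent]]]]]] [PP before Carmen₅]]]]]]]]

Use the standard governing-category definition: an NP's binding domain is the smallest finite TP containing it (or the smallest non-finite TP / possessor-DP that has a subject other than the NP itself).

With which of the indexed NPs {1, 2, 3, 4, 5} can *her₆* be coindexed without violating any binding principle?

none

*her* is a pronoun, so Principle B applies: it must be free in its binding domain.
Binding domain of *her₆*: the matrix TP, whose subject is Priya₁.
*Priya₁* c-commands the pronoun within its binding domain → coindexation would violate Principle B.
*Selin₂*: the pronoun c-commands this R-expression → coindexation would violate Principle C on *Selin₂*.
*Clara₃*: the pronoun c-commands this R-expression → coindexation would violate Principle C on *Clara₃*.
*Freya₄*: the pronoun c-commands this R-expression → coindexation would violate Principle C on *Freya₄*.
*Carmen₅*: the pronoun c-commands this R-expression → coindexation would violate Principle C on *Carmen₅*.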